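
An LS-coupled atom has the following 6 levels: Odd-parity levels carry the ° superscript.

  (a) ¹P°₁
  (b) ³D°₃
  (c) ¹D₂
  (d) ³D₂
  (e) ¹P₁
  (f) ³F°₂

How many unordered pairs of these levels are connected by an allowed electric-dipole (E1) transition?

4

(a)–(b): forbidden (parity, ΔS, ΔJ).
(a)–(c): allowed.
(a)–(d): forbidden (ΔS).
(a)–(e): allowed.
(a)–(f): forbidden (parity, ΔS, ΔL).
(b)–(c): forbidden (ΔS).
(b)–(d): allowed.
(b)–(e): forbidden (ΔS, ΔJ).
(b)–(f): forbidden (parity).
(c)–(d): forbidden (parity, ΔS).
(c)–(e): forbidden (parity).
(c)–(f): forbidden (ΔS).
(d)–(e): forbidden (parity, ΔS).
(d)–(f): allowed.
(e)–(f): forbidden (ΔS, ΔL).
Allowed pairs: 4 of 15.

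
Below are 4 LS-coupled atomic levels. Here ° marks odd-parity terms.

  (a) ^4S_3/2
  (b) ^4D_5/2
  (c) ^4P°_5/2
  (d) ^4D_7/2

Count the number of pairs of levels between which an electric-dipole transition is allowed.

3

(a)–(b): forbidden (parity, ΔL).
(a)–(c): allowed.
(a)–(d): forbidden (parity, ΔL, ΔJ).
(b)–(c): allowed.
(b)–(d): forbidden (parity).
(c)–(d): allowed.
Allowed pairs: 3 of 6.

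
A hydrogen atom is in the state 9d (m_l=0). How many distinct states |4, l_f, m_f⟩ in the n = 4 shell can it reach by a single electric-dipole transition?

E1 requires Δl = ±1, so l_f ∈ {1, 3}; with 0 ≤ l_f ≤ n_f−1 = 3, the allowed l_f values are {1, 3}.
For l_f = 1: m_f ∈ {m_i−1, m_i, m_i+1} ∩ [−1, 1] = {-1, 0, 1} → 3 states.
For l_f = 3: m_f ∈ {m_i−1, m_i, m_i+1} ∩ [−3, 3] = {-1, 0, 1} → 3 states.
Total: 6.

6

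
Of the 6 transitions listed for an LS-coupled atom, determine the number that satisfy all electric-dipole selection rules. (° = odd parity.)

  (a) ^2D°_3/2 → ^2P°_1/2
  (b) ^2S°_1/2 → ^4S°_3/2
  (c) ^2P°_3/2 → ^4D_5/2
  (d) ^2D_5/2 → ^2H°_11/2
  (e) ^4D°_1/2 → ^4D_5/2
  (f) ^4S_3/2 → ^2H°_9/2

(a) forbidden (parity fails)
(b) forbidden (parity, ΔS, ΔL fail)
(c) forbidden (ΔS fails)
(d) forbidden (ΔL, ΔJ fail)
(e) forbidden (ΔJ fails)
(f) forbidden (ΔS, ΔL, ΔJ fail)
Total allowed: 0 of 6.

0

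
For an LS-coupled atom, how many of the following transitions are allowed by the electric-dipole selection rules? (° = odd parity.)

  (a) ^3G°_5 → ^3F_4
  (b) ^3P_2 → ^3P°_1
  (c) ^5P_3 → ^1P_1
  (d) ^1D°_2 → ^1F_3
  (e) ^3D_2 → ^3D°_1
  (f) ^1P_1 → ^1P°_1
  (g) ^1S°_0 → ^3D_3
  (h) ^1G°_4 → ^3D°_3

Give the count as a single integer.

5

(a) allowed
(b) allowed
(c) forbidden (parity, ΔS, ΔJ fail)
(d) allowed
(e) allowed
(f) allowed
(g) forbidden (ΔS, ΔL, ΔJ fail)
(h) forbidden (parity, ΔS, ΔL fail)
Total allowed: 5 of 8.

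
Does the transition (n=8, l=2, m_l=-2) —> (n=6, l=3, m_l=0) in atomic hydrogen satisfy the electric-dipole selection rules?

forbidden

Initial l = 2, final l = 3, so Δl = +1. E1 requires Δl = ±1: satisfied.
m_l: -2 → 0 (Δm_l = +2). |Δm_l| ≤ 1 violated.
The transition is electric-dipole forbidden.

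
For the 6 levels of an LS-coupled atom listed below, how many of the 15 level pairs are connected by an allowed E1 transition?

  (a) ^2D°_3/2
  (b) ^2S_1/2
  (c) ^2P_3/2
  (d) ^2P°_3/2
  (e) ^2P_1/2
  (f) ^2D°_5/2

6

(a)–(b): forbidden (ΔL).
(a)–(c): allowed.
(a)–(d): forbidden (parity).
(a)–(e): allowed.
(a)–(f): forbidden (parity).
(b)–(c): forbidden (parity).
(b)–(d): allowed.
(b)–(e): forbidden (parity).
(b)–(f): forbidden (ΔL, ΔJ).
(c)–(d): allowed.
(c)–(e): forbidden (parity).
(c)–(f): allowed.
(d)–(e): allowed.
(d)–(f): forbidden (parity).
(e)–(f): forbidden (ΔJ).
Allowed pairs: 6 of 15.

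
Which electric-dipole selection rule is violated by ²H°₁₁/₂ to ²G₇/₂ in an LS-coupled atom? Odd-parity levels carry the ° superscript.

Reading off the term symbols: S 1/2→1/2, L 5→4, J 11/2→7/2, parity odd→even.
Parity must change: odd → even — satisfied.
ΔS = 0: S: 1/2 → 1/2 — satisfied.
ΔL = 0, ±1 (not L=0↔0): L: 5 → 4, ΔL = -1 — satisfied.
ΔJ = 0, ±1 (not J=0↔0): J: 11/2 → 7/2, ΔJ = -2 — violated.

the ΔJ = 0, ±1 rule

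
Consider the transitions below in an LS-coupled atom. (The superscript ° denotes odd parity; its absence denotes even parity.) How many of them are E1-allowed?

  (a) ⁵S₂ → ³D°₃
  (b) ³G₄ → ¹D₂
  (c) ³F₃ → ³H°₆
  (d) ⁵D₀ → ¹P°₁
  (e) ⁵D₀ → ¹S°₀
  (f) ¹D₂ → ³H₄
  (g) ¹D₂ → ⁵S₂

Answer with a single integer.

(a) forbidden (ΔS, ΔL fail)
(b) forbidden (parity, ΔS, ΔL, ΔJ fail)
(c) forbidden (ΔL, ΔJ fail)
(d) forbidden (ΔS fails)
(e) forbidden (ΔS, ΔL, ΔJ fail)
(f) forbidden (parity, ΔS, ΔL, ΔJ fail)
(g) forbidden (parity, ΔS, ΔL fail)
Total allowed: 0 of 7.

0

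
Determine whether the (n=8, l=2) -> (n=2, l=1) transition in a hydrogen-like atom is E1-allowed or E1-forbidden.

l: 2 → 1 (Δl = -1). Δl = ±1 satisfied.
All E1 selection rules are satisfied.

allowed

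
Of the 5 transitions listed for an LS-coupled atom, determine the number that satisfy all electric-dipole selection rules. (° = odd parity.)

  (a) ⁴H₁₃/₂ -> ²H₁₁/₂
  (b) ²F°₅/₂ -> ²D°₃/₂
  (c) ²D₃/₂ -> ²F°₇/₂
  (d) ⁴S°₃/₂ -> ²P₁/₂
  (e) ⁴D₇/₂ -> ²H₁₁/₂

0

(a) forbidden (parity, ΔS fail)
(b) forbidden (parity fails)
(c) forbidden (ΔJ fails)
(d) forbidden (ΔS fails)
(e) forbidden (parity, ΔS, ΔL, ΔJ fail)
Total allowed: 0 of 5.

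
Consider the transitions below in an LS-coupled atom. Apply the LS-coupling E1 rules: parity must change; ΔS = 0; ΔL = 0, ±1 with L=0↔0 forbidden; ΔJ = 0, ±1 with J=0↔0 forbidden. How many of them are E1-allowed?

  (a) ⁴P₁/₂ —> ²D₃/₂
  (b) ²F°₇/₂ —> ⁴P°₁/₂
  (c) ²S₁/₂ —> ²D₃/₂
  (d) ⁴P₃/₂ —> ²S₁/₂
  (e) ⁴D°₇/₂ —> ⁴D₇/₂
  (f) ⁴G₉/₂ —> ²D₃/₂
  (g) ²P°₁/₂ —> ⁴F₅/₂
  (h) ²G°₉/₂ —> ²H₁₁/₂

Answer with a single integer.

2

(a) forbidden (parity, ΔS fail)
(b) forbidden (parity, ΔS, ΔL, ΔJ fail)
(c) forbidden (parity, ΔL fail)
(d) forbidden (parity, ΔS fail)
(e) allowed
(f) forbidden (parity, ΔS, ΔL, ΔJ fail)
(g) forbidden (ΔS, ΔL, ΔJ fail)
(h) allowed
Total allowed: 2 of 8.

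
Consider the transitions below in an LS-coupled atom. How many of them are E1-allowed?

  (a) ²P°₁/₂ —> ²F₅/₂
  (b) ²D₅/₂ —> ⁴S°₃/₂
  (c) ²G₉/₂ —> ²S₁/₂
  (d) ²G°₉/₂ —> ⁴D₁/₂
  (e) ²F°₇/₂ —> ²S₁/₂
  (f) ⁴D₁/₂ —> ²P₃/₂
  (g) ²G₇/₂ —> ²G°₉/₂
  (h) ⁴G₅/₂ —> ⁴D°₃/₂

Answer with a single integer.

(a) forbidden (ΔL, ΔJ fail)
(b) forbidden (ΔS, ΔL fail)
(c) forbidden (parity, ΔL, ΔJ fail)
(d) forbidden (ΔS, ΔL, ΔJ fail)
(e) forbidden (ΔL, ΔJ fail)
(f) forbidden (parity, ΔS fail)
(g) allowed
(h) forbidden (ΔL fails)
Total allowed: 1 of 8.

1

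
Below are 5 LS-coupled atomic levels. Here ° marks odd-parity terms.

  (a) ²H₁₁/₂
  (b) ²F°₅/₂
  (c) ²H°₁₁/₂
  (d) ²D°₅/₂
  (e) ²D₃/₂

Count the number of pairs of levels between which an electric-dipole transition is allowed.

(a)–(b): forbidden (ΔL, ΔJ).
(a)–(c): allowed.
(a)–(d): forbidden (ΔL, ΔJ).
(a)–(e): forbidden (parity, ΔL, ΔJ).
(b)–(c): forbidden (parity, ΔL, ΔJ).
(b)–(d): forbidden (parity).
(b)–(e): allowed.
(c)–(d): forbidden (parity, ΔL, ΔJ).
(c)–(e): forbidden (ΔL, ΔJ).
(d)–(e): allowed.
Allowed pairs: 3 of 10.

3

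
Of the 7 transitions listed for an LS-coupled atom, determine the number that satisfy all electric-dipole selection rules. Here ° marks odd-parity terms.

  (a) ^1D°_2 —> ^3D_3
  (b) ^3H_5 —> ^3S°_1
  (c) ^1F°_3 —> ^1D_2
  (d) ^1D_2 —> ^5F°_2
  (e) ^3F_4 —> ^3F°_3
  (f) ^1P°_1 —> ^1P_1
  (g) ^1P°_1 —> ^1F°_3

3

(a) forbidden (ΔS fails)
(b) forbidden (ΔL, ΔJ fail)
(c) allowed
(d) forbidden (ΔS fails)
(e) allowed
(f) allowed
(g) forbidden (parity, ΔL, ΔJ fail)
Total allowed: 3 of 7.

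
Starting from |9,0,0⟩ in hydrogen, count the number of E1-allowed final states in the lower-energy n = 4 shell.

E1 requires Δl = ±1, so l_f ∈ {-1, 1}; with 0 ≤ l_f ≤ n_f−1 = 3, the allowed l_f values are {1}.
For l_f = 1: m_f ∈ {m_i−1, m_i, m_i+1} ∩ [−1, 1] = {-1, 0, 1} → 3 states.
Total: 3.

3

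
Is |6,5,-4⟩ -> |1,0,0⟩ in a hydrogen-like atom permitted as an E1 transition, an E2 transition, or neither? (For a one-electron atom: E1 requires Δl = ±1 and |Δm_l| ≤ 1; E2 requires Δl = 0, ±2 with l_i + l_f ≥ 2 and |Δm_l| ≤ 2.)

neither

Δl = 0 − 5 = -5; l_i + l_f = 5.
Δm_l = +4.
E1 (Δl = ±1, |Δm_l| ≤ 1): not satisfied.
E2 (Δl = 0,±2, l_i+l_f ≥ 2, |Δm_l| ≤ 2): not satisfied.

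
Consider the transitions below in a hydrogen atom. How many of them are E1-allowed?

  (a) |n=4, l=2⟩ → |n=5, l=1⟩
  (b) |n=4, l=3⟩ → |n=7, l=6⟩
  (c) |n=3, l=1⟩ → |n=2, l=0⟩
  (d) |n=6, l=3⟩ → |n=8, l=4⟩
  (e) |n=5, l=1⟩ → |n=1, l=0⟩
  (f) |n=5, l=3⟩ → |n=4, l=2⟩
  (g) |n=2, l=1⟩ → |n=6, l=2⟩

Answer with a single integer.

6

(a) allowed
(b) forbidden — Δl = +3 (E1 requires Δl = ±1)
(c) allowed
(d) allowed
(e) allowed
(f) allowed
(g) allowed
Total allowed: 6 of 7.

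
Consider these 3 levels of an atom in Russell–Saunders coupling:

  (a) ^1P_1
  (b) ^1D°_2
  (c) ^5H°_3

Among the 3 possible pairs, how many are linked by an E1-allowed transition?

1

(a)–(b): allowed.
(a)–(c): forbidden (ΔS, ΔL, ΔJ).
(b)–(c): forbidden (parity, ΔS, ΔL).
Allowed pairs: 1 of 3.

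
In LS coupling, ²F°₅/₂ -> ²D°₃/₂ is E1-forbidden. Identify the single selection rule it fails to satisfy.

parity

Reading off the term symbols: S 1/2→1/2, L 3→2, J 5/2→3/2, parity odd→odd.
Parity must change: odd → odd — fails.
ΔL = 0, ±1 (not L=0↔0): L: 3 → 2, ΔL = -1 — ok.
ΔJ = 0, ±1 (not J=0↔0): J: 5/2 → 3/2, ΔJ = -1 — ok.
ΔS = 0: S: 1/2 → 1/2 — ok.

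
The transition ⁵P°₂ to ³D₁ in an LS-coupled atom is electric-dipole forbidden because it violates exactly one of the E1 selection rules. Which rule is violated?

Reading off the term symbols: S 2→1, L 1→2, J 2→1, parity odd→even.
ΔJ = 0, ±1 (not J=0↔0): J: 2 → 1, ΔJ = -1 — satisfied.
Parity must change: odd → even — satisfied.
ΔL = 0, ±1 (not L=0↔0): L: 1 → 2, ΔL = +1 — satisfied.
ΔS = 0: S: 2 → 1 — violated.

the ΔS = 0 rule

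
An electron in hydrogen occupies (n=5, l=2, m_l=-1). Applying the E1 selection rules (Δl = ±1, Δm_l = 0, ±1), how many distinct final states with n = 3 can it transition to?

E1 requires Δl = ±1, so l_f ∈ {1, 3}; with 0 ≤ l_f ≤ n_f−1 = 2, the allowed l_f values are {1}.
For l_f = 1: m_f ∈ {m_i−1, m_i, m_i+1} ∩ [−1, 1] = {-1, 0} → 2 states.
Total: 2.

2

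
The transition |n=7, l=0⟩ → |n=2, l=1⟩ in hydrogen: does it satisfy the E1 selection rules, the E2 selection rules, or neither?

Δl = 1 − 0 = +1; l_i + l_f = 1.
E1 (Δl = ±1): satisfied.
E2 (Δl = 0,±2, l_i+l_f ≥ 2): not satisfied.

E1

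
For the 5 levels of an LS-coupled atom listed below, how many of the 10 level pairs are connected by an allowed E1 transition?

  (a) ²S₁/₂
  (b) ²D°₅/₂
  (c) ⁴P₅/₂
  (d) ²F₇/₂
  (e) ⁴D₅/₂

1

(a)–(b): forbidden (ΔL, ΔJ).
(a)–(c): forbidden (parity, ΔS, ΔJ).
(a)–(d): forbidden (parity, ΔL, ΔJ).
(a)–(e): forbidden (parity, ΔS, ΔL, ΔJ).
(b)–(c): forbidden (ΔS).
(b)–(d): allowed.
(b)–(e): forbidden (ΔS).
(c)–(d): forbidden (parity, ΔS, ΔL).
(c)–(e): forbidden (parity).
(d)–(e): forbidden (parity, ΔS).
Allowed pairs: 1 of 10.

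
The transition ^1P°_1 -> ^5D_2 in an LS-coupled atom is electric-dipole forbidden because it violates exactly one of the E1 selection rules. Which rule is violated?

the ΔS = 0 rule

Initial level: S=0, L=1, J=1, parity odd. Final level: S=2, L=2, J=2, parity even.
Parity must change: odd → even — satisfied.
ΔS = 0: S: 0 → 2 — violated.
ΔL = 0, ±1 (not L=0↔0): L: 1 → 2, ΔL = +1 — satisfied.
ΔJ = 0, ±1 (not J=0↔0): J: 1 → 2, ΔJ = +1 — satisfied.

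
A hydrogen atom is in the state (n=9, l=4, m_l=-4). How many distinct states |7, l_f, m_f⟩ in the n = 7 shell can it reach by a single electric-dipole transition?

E1 requires Δl = ±1, so l_f ∈ {3, 5}; with 0 ≤ l_f ≤ n_f−1 = 6, the allowed l_f values are {3, 5}.
For l_f = 3: m_f ∈ {m_i−1, m_i, m_i+1} ∩ [−3, 3] = {-3} → 1 state.
For l_f = 5: m_f ∈ {m_i−1, m_i, m_i+1} ∩ [−5, 5] = {-5, -4, -3} → 3 states.
Total: 4.

4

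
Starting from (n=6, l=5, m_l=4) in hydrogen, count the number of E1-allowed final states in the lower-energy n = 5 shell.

E1 requires Δl = ±1, so l_f ∈ {4, 6}; with 0 ≤ l_f ≤ n_f−1 = 4, the allowed l_f values are {4}.
For l_f = 4: m_f ∈ {m_i−1, m_i, m_i+1} ∩ [−4, 4] = {3, 4} → 2 states.
Total: 2.

2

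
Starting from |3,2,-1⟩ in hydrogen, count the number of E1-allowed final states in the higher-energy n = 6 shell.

5

E1 requires Δl = ±1, so l_f ∈ {1, 3}; with 0 ≤ l_f ≤ n_f−1 = 5, the allowed l_f values are {1, 3}.
For l_f = 1: m_f ∈ {m_i−1, m_i, m_i+1} ∩ [−1, 1] = {-1, 0} → 2 states.
For l_f = 3: m_f ∈ {m_i−1, m_i, m_i+1} ∩ [−3, 3] = {-2, -1, 0} → 3 states.
Total: 5.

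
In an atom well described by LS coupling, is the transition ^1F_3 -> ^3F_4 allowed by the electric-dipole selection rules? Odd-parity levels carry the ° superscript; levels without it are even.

forbidden

Initial level: S=0, L=3, J=3, parity even. Final level: S=1, L=3, J=4, parity even.
Parity must change: even → even — fails.
ΔS = 0: S: 0 → 1 — fails.
ΔL = 0, ±1 (not L=0↔0): L: 3 → 3, ΔL = +0 — ok.
ΔJ = 0, ±1 (not J=0↔0): J: 3 → 4, ΔJ = +1 — ok.
Rule(s) violated: parity, ΔS.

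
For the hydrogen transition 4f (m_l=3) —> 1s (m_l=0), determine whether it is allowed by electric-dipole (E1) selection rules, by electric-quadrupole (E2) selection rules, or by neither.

Δl = 0 − 3 = -3; l_i + l_f = 3.
Δm_l = -3.
E1 (Δl = ±1, |Δm_l| ≤ 1): not satisfied.
E2 (Δl = 0,±2, l_i+l_f ≥ 2, |Δm_l| ≤ 2): not satisfied.

neither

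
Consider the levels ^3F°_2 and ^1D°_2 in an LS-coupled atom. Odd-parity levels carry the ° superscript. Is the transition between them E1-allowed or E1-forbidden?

Reading off the term symbols: S 1→0, L 3→2, J 2→2, parity odd→odd.
ΔL = 0, ±1 (not L=0↔0): L: 3 → 2, ΔL = -1 — passes.
ΔS = 0: S: 1 → 0 — fails.
Parity must change: odd → odd — fails.
ΔJ = 0, ±1 (not J=0↔0): J: 2 → 2, ΔJ = +0 — passes.
Rule(s) violated: parity, ΔS.

forbidden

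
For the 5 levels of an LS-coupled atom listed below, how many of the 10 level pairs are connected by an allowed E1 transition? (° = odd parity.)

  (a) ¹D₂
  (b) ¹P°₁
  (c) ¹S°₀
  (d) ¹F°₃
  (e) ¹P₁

4

(a)–(b): allowed.
(a)–(c): forbidden (ΔL, ΔJ).
(a)–(d): allowed.
(a)–(e): forbidden (parity).
(b)–(c): forbidden (parity).
(b)–(d): forbidden (parity, ΔL, ΔJ).
(b)–(e): allowed.
(c)–(d): forbidden (parity, ΔL, ΔJ).
(c)–(e): allowed.
(d)–(e): forbidden (ΔL, ΔJ).
Allowed pairs: 4 of 10.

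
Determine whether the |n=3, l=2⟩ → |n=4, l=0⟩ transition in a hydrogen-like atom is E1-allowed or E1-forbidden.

forbidden

Δl = 0 − 2 = -2; the E1 rule Δl = ±1 is ✗.
The transition is electric-dipole forbidden.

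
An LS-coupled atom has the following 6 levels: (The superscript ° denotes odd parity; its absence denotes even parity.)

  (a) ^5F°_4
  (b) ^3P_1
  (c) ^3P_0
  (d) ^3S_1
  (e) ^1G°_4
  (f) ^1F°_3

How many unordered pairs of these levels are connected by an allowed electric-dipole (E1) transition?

0

(a)–(b): forbidden (ΔS, ΔL, ΔJ).
(a)–(c): forbidden (ΔS, ΔL, ΔJ).
(a)–(d): forbidden (ΔS, ΔL, ΔJ).
(a)–(e): forbidden (parity, ΔS).
(a)–(f): forbidden (parity, ΔS).
(b)–(c): forbidden (parity).
(b)–(d): forbidden (parity).
(b)–(e): forbidden (ΔS, ΔL, ΔJ).
(b)–(f): forbidden (ΔS, ΔL, ΔJ).
(c)–(d): forbidden (parity).
(c)–(e): forbidden (ΔS, ΔL, ΔJ).
(c)–(f): forbidden (ΔS, ΔL, ΔJ).
(d)–(e): forbidden (ΔS, ΔL, ΔJ).
(d)–(f): forbidden (ΔS, ΔL, ΔJ).
(e)–(f): forbidden (parity).
Allowed pairs: 0 of 15.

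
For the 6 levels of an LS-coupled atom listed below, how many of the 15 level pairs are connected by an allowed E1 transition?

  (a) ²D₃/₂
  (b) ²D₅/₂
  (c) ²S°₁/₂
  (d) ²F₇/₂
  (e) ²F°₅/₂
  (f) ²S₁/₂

3

(a)–(b): forbidden (parity).
(a)–(c): forbidden (ΔL).
(a)–(d): forbidden (parity, ΔJ).
(a)–(e): allowed.
(a)–(f): forbidden (parity, ΔL).
(b)–(c): forbidden (ΔL, ΔJ).
(b)–(d): forbidden (parity).
(b)–(e): allowed.
(b)–(f): forbidden (parity, ΔL, ΔJ).
(c)–(d): forbidden (ΔL, ΔJ).
(c)–(e): forbidden (parity, ΔL, ΔJ).
(c)–(f): forbidden (ΔL).
(d)–(e): allowed.
(d)–(f): forbidden (parity, ΔL, ΔJ).
(e)–(f): forbidden (ΔL, ΔJ).
Allowed pairs: 3 of 15.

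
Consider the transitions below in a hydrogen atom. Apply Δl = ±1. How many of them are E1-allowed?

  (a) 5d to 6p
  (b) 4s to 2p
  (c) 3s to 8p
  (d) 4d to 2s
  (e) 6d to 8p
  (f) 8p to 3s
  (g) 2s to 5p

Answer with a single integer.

(a) allowed
(b) allowed
(c) allowed
(d) forbidden — Δl = -2 (E1 requires Δl = ±1)
(e) allowed
(f) allowed
(g) allowed
Total allowed: 6 of 7.

6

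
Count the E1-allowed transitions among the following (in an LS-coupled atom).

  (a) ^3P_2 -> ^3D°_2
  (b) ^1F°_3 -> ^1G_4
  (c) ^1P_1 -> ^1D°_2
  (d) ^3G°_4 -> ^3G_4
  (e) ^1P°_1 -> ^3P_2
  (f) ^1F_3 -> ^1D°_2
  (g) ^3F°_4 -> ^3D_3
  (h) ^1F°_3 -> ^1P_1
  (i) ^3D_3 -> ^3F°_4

7

(a) allowed
(b) allowed
(c) allowed
(d) allowed
(e) forbidden (ΔS fails)
(f) allowed
(g) allowed
(h) forbidden (ΔL, ΔJ fail)
(i) allowed
Total allowed: 7 of 9.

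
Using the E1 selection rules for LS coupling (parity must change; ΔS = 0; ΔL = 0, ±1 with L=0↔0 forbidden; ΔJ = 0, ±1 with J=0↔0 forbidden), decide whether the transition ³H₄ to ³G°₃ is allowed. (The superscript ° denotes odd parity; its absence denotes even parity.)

allowed

Parity must change: even → odd — ✓.
ΔS = 0: S: 1 → 1 — ✓.
ΔL = 0, ±1 (not L=0↔0): L: 5 → 4, ΔL = -1 — ✓.
ΔJ = 0, ±1 (not J=0↔0): J: 4 → 3, ΔJ = -1 — ✓.
All four E1 rules are satisfied.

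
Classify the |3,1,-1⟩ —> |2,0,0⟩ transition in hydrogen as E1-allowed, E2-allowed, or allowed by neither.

Δl = 0 − 1 = -1; l_i + l_f = 1.
Δm_l = +1.
E1 (Δl = ±1, |Δm_l| ≤ 1): satisfied.
E2 (Δl = 0,±2, l_i+l_f ≥ 2, |Δm_l| ≤ 2): not satisfied.

E1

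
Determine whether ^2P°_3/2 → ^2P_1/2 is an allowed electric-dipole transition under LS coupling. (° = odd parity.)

ΔJ = 0, ±1 (not J=0↔0): J: 3/2 → 1/2, ΔJ = -1 — ✓.
ΔS = 0: S: 1/2 → 1/2 — ✓.
Parity must change: odd → even — ✓.
ΔL = 0, ±1 (not L=0↔0): L: 1 → 1, ΔL = +0 — ✓.
All four E1 rules are satisfied.

allowed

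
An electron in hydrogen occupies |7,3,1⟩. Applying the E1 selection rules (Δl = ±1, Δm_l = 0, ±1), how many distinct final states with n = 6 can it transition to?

E1 requires Δl = ±1, so l_f ∈ {2, 4}; with 0 ≤ l_f ≤ n_f−1 = 5, the allowed l_f values are {2, 4}.
For l_f = 2: m_f ∈ {m_i−1, m_i, m_i+1} ∩ [−2, 2] = {0, 1, 2} → 3 states.
For l_f = 4: m_f ∈ {m_i−1, m_i, m_i+1} ∩ [−4, 4] = {0, 1, 2} → 3 states.
Total: 6.

6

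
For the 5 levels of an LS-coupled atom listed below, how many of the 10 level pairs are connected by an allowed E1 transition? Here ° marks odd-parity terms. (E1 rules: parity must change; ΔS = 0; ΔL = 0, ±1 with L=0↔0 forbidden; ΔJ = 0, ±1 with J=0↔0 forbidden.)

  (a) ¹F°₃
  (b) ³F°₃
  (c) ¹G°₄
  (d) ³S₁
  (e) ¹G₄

(a)–(b): forbidden (parity, ΔS).
(a)–(c): forbidden (parity).
(a)–(d): forbidden (ΔS, ΔL, ΔJ).
(a)–(e): allowed.
(b)–(c): forbidden (parity, ΔS).
(b)–(d): forbidden (ΔL, ΔJ).
(b)–(e): forbidden (ΔS).
(c)–(d): forbidden (ΔS, ΔL, ΔJ).
(c)–(e): allowed.
(d)–(e): forbidden (parity, ΔS, ΔL, ΔJ).
Allowed pairs: 2 of 10.

2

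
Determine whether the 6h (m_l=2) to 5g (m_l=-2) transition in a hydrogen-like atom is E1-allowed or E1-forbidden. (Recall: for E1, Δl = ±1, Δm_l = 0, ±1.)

Initial l = 5, final l = 4, so Δl = -1. E1 requires Δl = ±1: ok.
Δm_l = -2 − (2) = -4. E1 requires Δm_l = 0, ±1: fails.
The transition is electric-dipole forbidden.

forbidden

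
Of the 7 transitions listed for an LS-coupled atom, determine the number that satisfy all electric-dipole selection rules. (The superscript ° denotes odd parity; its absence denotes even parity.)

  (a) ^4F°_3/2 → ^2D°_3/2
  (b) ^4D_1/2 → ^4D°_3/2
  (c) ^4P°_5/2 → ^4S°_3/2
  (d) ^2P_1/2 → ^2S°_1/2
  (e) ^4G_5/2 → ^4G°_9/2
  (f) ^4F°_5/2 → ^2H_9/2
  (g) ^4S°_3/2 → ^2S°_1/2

(a) forbidden (parity, ΔS fail)
(b) allowed
(c) forbidden (parity fails)
(d) allowed
(e) forbidden (ΔJ fails)
(f) forbidden (ΔS, ΔL, ΔJ fail)
(g) forbidden (parity, ΔS, ΔL fail)
Total allowed: 2 of 7.

2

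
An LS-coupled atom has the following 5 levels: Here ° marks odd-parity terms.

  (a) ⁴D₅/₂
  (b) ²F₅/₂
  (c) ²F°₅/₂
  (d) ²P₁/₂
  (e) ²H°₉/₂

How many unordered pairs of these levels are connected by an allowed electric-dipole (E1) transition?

1

(a)–(b): forbidden (parity, ΔS).
(a)–(c): forbidden (ΔS).
(a)–(d): forbidden (parity, ΔS, ΔJ).
(a)–(e): forbidden (ΔS, ΔL, ΔJ).
(b)–(c): allowed.
(b)–(d): forbidden (parity, ΔL, ΔJ).
(b)–(e): forbidden (ΔL, ΔJ).
(c)–(d): forbidden (ΔL, ΔJ).
(c)–(e): forbidden (parity, ΔL, ΔJ).
(d)–(e): forbidden (ΔL, ΔJ).
Allowed pairs: 1 of 10.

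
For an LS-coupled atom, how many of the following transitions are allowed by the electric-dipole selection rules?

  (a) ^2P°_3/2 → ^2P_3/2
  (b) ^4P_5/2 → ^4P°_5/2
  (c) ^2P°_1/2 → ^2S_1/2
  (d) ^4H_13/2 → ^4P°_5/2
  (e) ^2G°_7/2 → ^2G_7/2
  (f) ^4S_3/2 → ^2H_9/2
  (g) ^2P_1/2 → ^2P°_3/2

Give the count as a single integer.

(a) allowed
(b) allowed
(c) allowed
(d) forbidden (ΔL, ΔJ fail)
(e) allowed
(f) forbidden (parity, ΔS, ΔL, ΔJ fail)
(g) allowed
Total allowed: 5 of 7.

5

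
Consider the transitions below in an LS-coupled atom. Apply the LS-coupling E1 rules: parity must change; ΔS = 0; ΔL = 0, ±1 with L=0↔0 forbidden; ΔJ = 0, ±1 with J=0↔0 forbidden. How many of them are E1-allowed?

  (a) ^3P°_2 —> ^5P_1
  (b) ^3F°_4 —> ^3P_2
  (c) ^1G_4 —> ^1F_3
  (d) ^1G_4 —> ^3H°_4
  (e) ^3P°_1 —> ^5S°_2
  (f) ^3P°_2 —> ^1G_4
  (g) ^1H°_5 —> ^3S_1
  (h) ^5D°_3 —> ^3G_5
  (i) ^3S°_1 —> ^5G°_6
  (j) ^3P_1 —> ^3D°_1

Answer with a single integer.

1

(a) forbidden (ΔS fails)
(b) forbidden (ΔL, ΔJ fail)
(c) forbidden (parity fails)
(d) forbidden (ΔS fails)
(e) forbidden (parity, ΔS fail)
(f) forbidden (ΔS, ΔL, ΔJ fail)
(g) forbidden (ΔS, ΔL, ΔJ fail)
(h) forbidden (ΔS, ΔL, ΔJ fail)
(i) forbidden (parity, ΔS, ΔL, ΔJ fail)
(j) allowed
Total allowed: 1 of 10.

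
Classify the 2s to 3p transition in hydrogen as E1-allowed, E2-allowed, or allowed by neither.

Δl = 1 − 0 = +1; l_i + l_f = 1.
E1 (Δl = ±1): satisfied.
E2 (Δl = 0,±2, l_i+l_f ≥ 2): not satisfied.

E1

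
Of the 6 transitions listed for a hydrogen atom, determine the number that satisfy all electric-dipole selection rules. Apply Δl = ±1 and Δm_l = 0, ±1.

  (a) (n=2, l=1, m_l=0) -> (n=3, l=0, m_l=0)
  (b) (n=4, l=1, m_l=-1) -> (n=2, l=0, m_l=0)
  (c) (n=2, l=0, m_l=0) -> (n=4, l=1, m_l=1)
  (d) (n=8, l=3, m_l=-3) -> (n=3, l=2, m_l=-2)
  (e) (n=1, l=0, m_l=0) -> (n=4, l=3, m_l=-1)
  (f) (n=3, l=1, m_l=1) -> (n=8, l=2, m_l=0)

5

(a) allowed
(b) allowed
(c) allowed
(d) allowed
(e) forbidden — Δl = +3 (E1 requires Δl = ±1)
(f) allowed
Total allowed: 5 of 6.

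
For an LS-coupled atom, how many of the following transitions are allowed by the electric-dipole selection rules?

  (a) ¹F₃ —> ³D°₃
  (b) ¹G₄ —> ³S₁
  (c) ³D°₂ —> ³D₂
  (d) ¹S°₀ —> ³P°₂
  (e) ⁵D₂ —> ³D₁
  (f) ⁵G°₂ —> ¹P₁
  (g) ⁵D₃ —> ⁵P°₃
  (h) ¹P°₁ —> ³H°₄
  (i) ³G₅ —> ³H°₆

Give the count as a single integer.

(a) forbidden (ΔS fails)
(b) forbidden (parity, ΔS, ΔL, ΔJ fail)
(c) allowed
(d) forbidden (parity, ΔS, ΔJ fail)
(e) forbidden (parity, ΔS fail)
(f) forbidden (ΔS, ΔL fail)
(g) allowed
(h) forbidden (parity, ΔS, ΔL, ΔJ fail)
(i) allowed
Total allowed: 3 of 9.

3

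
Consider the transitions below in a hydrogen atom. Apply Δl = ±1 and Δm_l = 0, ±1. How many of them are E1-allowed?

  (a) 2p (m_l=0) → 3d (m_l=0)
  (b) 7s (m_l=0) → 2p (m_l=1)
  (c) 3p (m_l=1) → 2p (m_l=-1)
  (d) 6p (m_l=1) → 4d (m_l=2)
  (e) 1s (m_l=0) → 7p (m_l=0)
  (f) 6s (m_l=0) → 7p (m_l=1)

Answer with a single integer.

(a) allowed
(b) allowed
(c) forbidden — Δl = +0 (E1 requires Δl = ±1); Δm_l = -2 (E1 requires Δm_l = 0, ±1)
(d) allowed
(e) allowed
(f) allowed
Total allowed: 5 of 6.

5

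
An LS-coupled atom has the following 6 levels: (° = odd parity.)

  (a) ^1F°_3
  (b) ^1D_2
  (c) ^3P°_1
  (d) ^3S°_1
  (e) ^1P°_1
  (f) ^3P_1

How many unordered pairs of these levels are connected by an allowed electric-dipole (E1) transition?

4

(a)–(b): allowed.
(a)–(c): forbidden (parity, ΔS, ΔL, ΔJ).
(a)–(d): forbidden (parity, ΔS, ΔL, ΔJ).
(a)–(e): forbidden (parity, ΔL, ΔJ).
(a)–(f): forbidden (ΔS, ΔL, ΔJ).
(b)–(c): forbidden (ΔS).
(b)–(d): forbidden (ΔS, ΔL).
(b)–(e): allowed.
(b)–(f): forbidden (parity, ΔS).
(c)–(d): forbidden (parity).
(c)–(e): forbidden (parity, ΔS).
(c)–(f): allowed.
(d)–(e): forbidden (parity, ΔS).
(d)–(f): allowed.
(e)–(f): forbidden (ΔS).
Allowed pairs: 4 of 15.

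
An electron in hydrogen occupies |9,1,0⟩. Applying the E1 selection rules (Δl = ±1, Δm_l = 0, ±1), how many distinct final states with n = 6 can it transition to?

4

E1 requires Δl = ±1, so l_f ∈ {0, 2}; with 0 ≤ l_f ≤ n_f−1 = 5, the allowed l_f values are {0, 2}.
For l_f = 0: m_f ∈ {m_i−1, m_i, m_i+1} ∩ [−0, 0] = {0} → 1 state.
For l_f = 2: m_f ∈ {m_i−1, m_i, m_i+1} ∩ [−2, 2] = {-1, 0, 1} → 3 states.
Total: 4.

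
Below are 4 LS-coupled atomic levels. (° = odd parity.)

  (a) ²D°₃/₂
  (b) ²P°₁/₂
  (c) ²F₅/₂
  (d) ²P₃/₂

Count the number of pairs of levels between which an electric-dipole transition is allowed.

3

(a)–(b): forbidden (parity).
(a)–(c): allowed.
(a)–(d): allowed.
(b)–(c): forbidden (ΔL, ΔJ).
(b)–(d): allowed.
(c)–(d): forbidden (parity, ΔL).
Allowed pairs: 3 of 6.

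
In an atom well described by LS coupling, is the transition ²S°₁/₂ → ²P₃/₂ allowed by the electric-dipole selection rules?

allowed

Reading off the term symbols: S 1/2→1/2, L 0→1, J 1/2→3/2, parity odd→even.
Parity must change: odd → even — passes.
ΔS = 0: S: 1/2 → 1/2 — passes.
ΔL = 0, ±1 (not L=0↔0): L: 0 → 1, ΔL = +1 — passes.
ΔJ = 0, ±1 (not J=0↔0): J: 1/2 → 3/2, ΔJ = +1 — passes.
All four E1 rules are satisfied.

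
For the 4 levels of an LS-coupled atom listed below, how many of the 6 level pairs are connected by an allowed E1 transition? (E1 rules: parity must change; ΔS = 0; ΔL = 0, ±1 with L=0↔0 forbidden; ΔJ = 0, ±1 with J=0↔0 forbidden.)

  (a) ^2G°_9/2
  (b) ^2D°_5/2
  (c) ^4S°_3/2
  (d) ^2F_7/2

2

(a)–(b): forbidden (parity, ΔL, ΔJ).
(a)–(c): forbidden (parity, ΔS, ΔL, ΔJ).
(a)–(d): allowed.
(b)–(c): forbidden (parity, ΔS, ΔL).
(b)–(d): allowed.
(c)–(d): forbidden (ΔS, ΔL, ΔJ).
Allowed pairs: 2 of 6.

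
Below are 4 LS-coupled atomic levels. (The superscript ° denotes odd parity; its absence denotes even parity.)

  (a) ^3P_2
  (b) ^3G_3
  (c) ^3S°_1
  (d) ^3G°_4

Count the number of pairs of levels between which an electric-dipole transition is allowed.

2

(a)–(b): forbidden (parity, ΔL).
(a)–(c): allowed.
(a)–(d): forbidden (ΔL, ΔJ).
(b)–(c): forbidden (ΔL, ΔJ).
(b)–(d): allowed.
(c)–(d): forbidden (parity, ΔL, ΔJ).
Allowed pairs: 2 of 6.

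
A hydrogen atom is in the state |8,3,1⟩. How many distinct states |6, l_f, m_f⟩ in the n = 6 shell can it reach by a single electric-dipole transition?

E1 requires Δl = ±1, so l_f ∈ {2, 4}; with 0 ≤ l_f ≤ n_f−1 = 5, the allowed l_f values are {2, 4}.
For l_f = 2: m_f ∈ {m_i−1, m_i, m_i+1} ∩ [−2, 2] = {0, 1, 2} → 3 states.
For l_f = 4: m_f ∈ {m_i−1, m_i, m_i+1} ∩ [−4, 4] = {0, 1, 2} → 3 states.
Total: 6.

6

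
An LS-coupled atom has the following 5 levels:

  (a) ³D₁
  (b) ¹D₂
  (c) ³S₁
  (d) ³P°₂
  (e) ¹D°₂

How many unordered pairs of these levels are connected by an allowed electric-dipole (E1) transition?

(a)–(b): forbidden (parity, ΔS).
(a)–(c): forbidden (parity, ΔL).
(a)–(d): allowed.
(a)–(e): forbidden (ΔS).
(b)–(c): forbidden (parity, ΔS, ΔL).
(b)–(d): forbidden (ΔS).
(b)–(e): allowed.
(c)–(d): allowed.
(c)–(e): forbidden (ΔS, ΔL).
(d)–(e): forbidden (parity, ΔS).
Allowed pairs: 3 of 10.

3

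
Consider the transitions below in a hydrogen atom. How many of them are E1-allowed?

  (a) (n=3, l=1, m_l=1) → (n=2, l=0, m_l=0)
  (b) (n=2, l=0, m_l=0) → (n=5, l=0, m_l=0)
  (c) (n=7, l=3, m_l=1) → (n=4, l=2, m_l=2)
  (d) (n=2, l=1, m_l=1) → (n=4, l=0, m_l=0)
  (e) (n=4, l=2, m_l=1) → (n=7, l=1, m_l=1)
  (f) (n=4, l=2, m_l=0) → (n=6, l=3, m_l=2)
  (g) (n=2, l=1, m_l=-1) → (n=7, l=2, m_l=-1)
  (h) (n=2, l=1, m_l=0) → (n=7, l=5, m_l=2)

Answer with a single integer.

(a) allowed
(b) forbidden — Δl = +0 (E1 requires Δl = ±1)
(c) allowed
(d) allowed
(e) allowed
(f) forbidden — Δm_l = +2 (E1 requires Δm_l = 0, ±1)
(g) allowed
(h) forbidden — Δl = +4 (E1 requires Δl = ±1); Δm_l = +2 (E1 requires Δm_l = 0, ±1)
Total allowed: 5 of 8.

5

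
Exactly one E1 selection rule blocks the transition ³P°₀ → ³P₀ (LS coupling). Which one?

Initial level: S=1, L=1, J=0, parity odd. Final level: S=1, L=1, J=0, parity even.
Parity must change: odd → even — ✓.
ΔS = 0: S: 1 → 1 — ✓.
ΔL = 0, ±1 (not L=0↔0): L: 1 → 1, ΔL = +0 — ✓.
ΔJ = 0, ±1 (not J=0↔0): J: 0 → 0, ΔJ = +0 — ✗.

the J=0 ↔ J=0 exclusion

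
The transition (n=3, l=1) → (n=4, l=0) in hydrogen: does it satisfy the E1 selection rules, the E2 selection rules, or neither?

E1

Δl = 0 − 1 = -1; l_i + l_f = 1.
E1 (Δl = ±1): satisfied.
E2 (Δl = 0,±2, l_i+l_f ≥ 2): not satisfied.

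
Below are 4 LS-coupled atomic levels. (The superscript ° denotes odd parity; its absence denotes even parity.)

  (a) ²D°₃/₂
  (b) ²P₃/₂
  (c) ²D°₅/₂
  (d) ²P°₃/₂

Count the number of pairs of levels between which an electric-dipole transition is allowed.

(a)–(b): allowed.
(a)–(c): forbidden (parity).
(a)–(d): forbidden (parity).
(b)–(c): allowed.
(b)–(d): allowed.
(c)–(d): forbidden (parity).
Allowed pairs: 3 of 6.

3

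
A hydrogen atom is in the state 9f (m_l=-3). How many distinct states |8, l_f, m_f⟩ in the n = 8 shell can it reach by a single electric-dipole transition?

E1 requires Δl = ±1, so l_f ∈ {2, 4}; with 0 ≤ l_f ≤ n_f−1 = 7, the allowed l_f values are {2, 4}.
For l_f = 2: m_f ∈ {m_i−1, m_i, m_i+1} ∩ [−2, 2] = {-2} → 1 state.
For l_f = 4: m_f ∈ {m_i−1, m_i, m_i+1} ∩ [−4, 4] = {-4, -3, -2} → 3 states.
Total: 4.

4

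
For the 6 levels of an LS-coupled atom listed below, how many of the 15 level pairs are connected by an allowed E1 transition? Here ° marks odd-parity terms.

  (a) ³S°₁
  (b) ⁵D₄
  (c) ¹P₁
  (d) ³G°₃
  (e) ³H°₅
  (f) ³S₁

0

(a)–(b): forbidden (ΔS, ΔL, ΔJ).
(a)–(c): forbidden (ΔS).
(a)–(d): forbidden (parity, ΔL, ΔJ).
(a)–(e): forbidden (parity, ΔL, ΔJ).
(a)–(f): forbidden (ΔL).
(b)–(c): forbidden (parity, ΔS, ΔJ).
(b)–(d): forbidden (ΔS, ΔL).
(b)–(e): forbidden (ΔS, ΔL).
(b)–(f): forbidden (parity, ΔS, ΔL, ΔJ).
(c)–(d): forbidden (ΔS, ΔL, ΔJ).
(c)–(e): forbidden (ΔS, ΔL, ΔJ).
(c)–(f): forbidden (parity, ΔS).
(d)–(e): forbidden (parity, ΔJ).
(d)–(f): forbidden (ΔL, ΔJ).
(e)–(f): forbidden (ΔL, ΔJ).
Allowed pairs: 0 of 15.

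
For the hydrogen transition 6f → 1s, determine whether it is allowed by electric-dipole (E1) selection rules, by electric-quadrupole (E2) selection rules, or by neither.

Δl = 0 − 3 = -3; l_i + l_f = 3.
E1 (Δl = ±1): not satisfied.
E2 (Δl = 0,±2, l_i+l_f ≥ 2): not satisfied.

neither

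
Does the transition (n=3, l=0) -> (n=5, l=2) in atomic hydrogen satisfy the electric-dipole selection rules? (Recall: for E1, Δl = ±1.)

Δl = 2 − 0 = +2; the E1 rule Δl = ±1 is fails.
The transition is electric-dipole forbidden.

forbidden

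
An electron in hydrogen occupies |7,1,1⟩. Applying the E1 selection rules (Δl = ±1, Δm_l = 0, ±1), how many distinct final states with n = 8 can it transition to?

4

E1 requires Δl = ±1, so l_f ∈ {0, 2}; with 0 ≤ l_f ≤ n_f−1 = 7, the allowed l_f values are {0, 2}.
For l_f = 0: m_f ∈ {m_i−1, m_i, m_i+1} ∩ [−0, 0] = {0} → 1 state.
For l_f = 2: m_f ∈ {m_i−1, m_i, m_i+1} ∩ [−2, 2] = {0, 1, 2} → 3 states.
Total: 4.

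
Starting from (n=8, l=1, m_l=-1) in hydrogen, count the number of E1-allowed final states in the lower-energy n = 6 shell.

4

E1 requires Δl = ±1, so l_f ∈ {0, 2}; with 0 ≤ l_f ≤ n_f−1 = 5, the allowed l_f values are {0, 2}.
For l_f = 0: m_f ∈ {m_i−1, m_i, m_i+1} ∩ [−0, 0] = {0} → 1 state.
For l_f = 2: m_f ∈ {m_i−1, m_i, m_i+1} ∩ [−2, 2] = {-2, -1, 0} → 3 states.
Total: 4.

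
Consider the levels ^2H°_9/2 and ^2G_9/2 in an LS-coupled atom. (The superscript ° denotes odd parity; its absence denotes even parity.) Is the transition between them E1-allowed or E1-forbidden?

Reading off the term symbols: S 1/2→1/2, L 5→4, J 9/2→9/2, parity odd→even.
Parity must change: odd → even — passes.
ΔS = 0: S: 1/2 → 1/2 — passes.
ΔL = 0, ±1 (not L=0↔0): L: 5 → 4, ΔL = -1 — passes.
ΔJ = 0, ±1 (not J=0↔0): J: 9/2 → 9/2, ΔJ = +0 — passes.
All four E1 rules are satisfied.

allowed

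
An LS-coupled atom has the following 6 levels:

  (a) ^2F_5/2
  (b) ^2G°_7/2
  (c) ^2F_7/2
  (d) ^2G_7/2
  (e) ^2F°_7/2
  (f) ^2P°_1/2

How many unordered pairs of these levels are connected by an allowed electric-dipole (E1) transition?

6

(a)–(b): allowed.
(a)–(c): forbidden (parity).
(a)–(d): forbidden (parity).
(a)–(e): allowed.
(a)–(f): forbidden (ΔL, ΔJ).
(b)–(c): allowed.
(b)–(d): allowed.
(b)–(e): forbidden (parity).
(b)–(f): forbidden (parity, ΔL, ΔJ).
(c)–(d): forbidden (parity).
(c)–(e): allowed.
(c)–(f): forbidden (ΔL, ΔJ).
(d)–(e): allowed.
(d)–(f): forbidden (ΔL, ΔJ).
(e)–(f): forbidden (parity, ΔL, ΔJ).
Allowed pairs: 6 of 15.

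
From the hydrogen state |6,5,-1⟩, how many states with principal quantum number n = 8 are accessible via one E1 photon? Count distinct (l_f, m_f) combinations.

E1 requires Δl = ±1, so l_f ∈ {4, 6}; with 0 ≤ l_f ≤ n_f−1 = 7, the allowed l_f values are {4, 6}.
For l_f = 4: m_f ∈ {m_i−1, m_i, m_i+1} ∩ [−4, 4] = {-2, -1, 0} → 3 states.
For l_f = 6: m_f ∈ {m_i−1, m_i, m_i+1} ∩ [−6, 6] = {-2, -1, 0} → 3 states.
Total: 6.

6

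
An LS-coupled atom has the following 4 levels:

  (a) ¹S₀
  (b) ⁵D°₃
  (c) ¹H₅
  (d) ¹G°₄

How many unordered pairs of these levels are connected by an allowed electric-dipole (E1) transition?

(a)–(b): forbidden (ΔS, ΔL, ΔJ).
(a)–(c): forbidden (parity, ΔL, ΔJ).
(a)–(d): forbidden (ΔL, ΔJ).
(b)–(c): forbidden (ΔS, ΔL, ΔJ).
(b)–(d): forbidden (parity, ΔS, ΔL).
(c)–(d): allowed.
Allowed pairs: 1 of 6.

1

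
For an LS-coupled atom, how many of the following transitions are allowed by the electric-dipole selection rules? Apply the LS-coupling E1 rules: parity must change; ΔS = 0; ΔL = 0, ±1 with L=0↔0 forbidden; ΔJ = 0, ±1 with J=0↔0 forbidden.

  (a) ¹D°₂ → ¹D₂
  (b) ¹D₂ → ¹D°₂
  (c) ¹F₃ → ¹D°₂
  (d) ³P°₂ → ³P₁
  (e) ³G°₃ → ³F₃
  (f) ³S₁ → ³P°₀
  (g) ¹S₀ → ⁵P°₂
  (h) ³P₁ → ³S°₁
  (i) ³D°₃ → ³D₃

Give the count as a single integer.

(a) allowed
(b) allowed
(c) allowed
(d) allowed
(e) allowed
(f) allowed
(g) forbidden (ΔS, ΔJ fail)
(h) allowed
(i) allowed
Total allowed: 8 of 9.

8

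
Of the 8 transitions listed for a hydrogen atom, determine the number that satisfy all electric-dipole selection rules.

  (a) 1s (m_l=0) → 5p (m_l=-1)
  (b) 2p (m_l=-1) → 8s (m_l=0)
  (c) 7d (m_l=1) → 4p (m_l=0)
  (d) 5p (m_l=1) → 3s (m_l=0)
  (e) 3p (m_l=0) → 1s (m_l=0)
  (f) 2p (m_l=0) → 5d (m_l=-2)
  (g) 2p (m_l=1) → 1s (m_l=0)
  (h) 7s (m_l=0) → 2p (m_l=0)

(a) allowed
(b) allowed
(c) allowed
(d) allowed
(e) allowed
(f) forbidden — Δm_l = -2 (E1 requires Δm_l = 0, ±1)
(g) allowed
(h) allowed
Total allowed: 7 of 8.

7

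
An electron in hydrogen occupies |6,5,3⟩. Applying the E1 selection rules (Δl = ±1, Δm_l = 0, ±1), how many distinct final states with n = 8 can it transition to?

E1 requires Δl = ±1, so l_f ∈ {4, 6}; with 0 ≤ l_f ≤ n_f−1 = 7, the allowed l_f values are {4, 6}.
For l_f = 4: m_f ∈ {m_i−1, m_i, m_i+1} ∩ [−4, 4] = {2, 3, 4} → 3 states.
For l_f = 6: m_f ∈ {m_i−1, m_i, m_i+1} ∩ [−6, 6] = {2, 3, 4} → 3 states.
Total: 6.

6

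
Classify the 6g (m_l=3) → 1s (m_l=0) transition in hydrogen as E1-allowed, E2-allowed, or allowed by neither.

neither

Δl = 0 − 4 = -4; l_i + l_f = 4.
Δm_l = -3.
E1 (Δl = ±1, |Δm_l| ≤ 1): not satisfied.
E2 (Δl = 0,±2, l_i+l_f ≥ 2, |Δm_l| ≤ 2): not satisfied.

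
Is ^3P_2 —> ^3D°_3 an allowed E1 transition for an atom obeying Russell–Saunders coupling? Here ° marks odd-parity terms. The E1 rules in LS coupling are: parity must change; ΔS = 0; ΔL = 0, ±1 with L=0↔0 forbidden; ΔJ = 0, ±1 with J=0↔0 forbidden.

allowed

ΔL = 0, ±1 (not L=0↔0): L: 1 → 2, ΔL = +1 — satisfied.
Parity must change: even → odd — satisfied.
ΔJ = 0, ±1 (not J=0↔0): J: 2 → 3, ΔJ = +1 — satisfied.
ΔS = 0: S: 1 → 1 — satisfied.
All four E1 rules are satisfied.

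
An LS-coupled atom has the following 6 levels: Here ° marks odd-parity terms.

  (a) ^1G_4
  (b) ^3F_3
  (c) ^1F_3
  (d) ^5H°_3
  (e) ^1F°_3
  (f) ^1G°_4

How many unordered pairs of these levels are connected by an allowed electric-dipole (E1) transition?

4

(a)–(b): forbidden (parity, ΔS).
(a)–(c): forbidden (parity).
(a)–(d): forbidden (ΔS).
(a)–(e): allowed.
(a)–(f): allowed.
(b)–(c): forbidden (parity, ΔS).
(b)–(d): forbidden (ΔS, ΔL).
(b)–(e): forbidden (ΔS).
(b)–(f): forbidden (ΔS).
(c)–(d): forbidden (ΔS, ΔL).
(c)–(e): allowed.
(c)–(f): allowed.
(d)–(e): forbidden (parity, ΔS, ΔL).
(d)–(f): forbidden (parity, ΔS).
(e)–(f): forbidden (parity).
Allowed pairs: 4 of 15.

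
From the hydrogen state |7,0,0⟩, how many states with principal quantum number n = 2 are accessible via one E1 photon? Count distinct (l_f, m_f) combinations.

E1 requires Δl = ±1, so l_f ∈ {-1, 1}; with 0 ≤ l_f ≤ n_f−1 = 1, the allowed l_f values are {1}.
For l_f = 1: m_f ∈ {m_i−1, m_i, m_i+1} ∩ [−1, 1] = {-1, 0, 1} → 3 states.
Total: 3.

3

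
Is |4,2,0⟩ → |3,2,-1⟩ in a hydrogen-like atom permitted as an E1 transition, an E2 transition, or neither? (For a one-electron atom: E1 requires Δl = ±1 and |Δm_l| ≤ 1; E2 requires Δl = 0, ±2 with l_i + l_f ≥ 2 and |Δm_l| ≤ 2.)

Δl = 2 − 2 = +0; l_i + l_f = 4.
Δm_l = -1.
E1 (Δl = ±1, |Δm_l| ≤ 1): not satisfied.
E2 (Δl = 0,±2, l_i+l_f ≥ 2, |Δm_l| ≤ 2): satisfied.

E2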